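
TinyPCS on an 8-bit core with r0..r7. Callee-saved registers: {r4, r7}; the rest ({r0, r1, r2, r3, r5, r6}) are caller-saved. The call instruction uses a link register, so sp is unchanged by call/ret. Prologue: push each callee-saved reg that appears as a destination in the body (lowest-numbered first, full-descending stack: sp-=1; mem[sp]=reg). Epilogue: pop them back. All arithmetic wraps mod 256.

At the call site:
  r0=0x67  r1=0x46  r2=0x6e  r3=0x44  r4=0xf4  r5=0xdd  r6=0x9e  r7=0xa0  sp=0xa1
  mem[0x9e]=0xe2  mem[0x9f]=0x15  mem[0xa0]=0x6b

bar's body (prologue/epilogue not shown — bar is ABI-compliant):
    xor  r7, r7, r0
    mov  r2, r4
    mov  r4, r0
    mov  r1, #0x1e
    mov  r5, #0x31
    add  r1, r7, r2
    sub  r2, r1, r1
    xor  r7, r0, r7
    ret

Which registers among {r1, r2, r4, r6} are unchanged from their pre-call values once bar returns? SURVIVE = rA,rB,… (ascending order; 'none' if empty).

prologue: push r4 -> mem[0xa0]=0xf4, sp=0xa0
prologue: push r7 -> mem[0x9f]=0xa0, sp=0x9f
body[0] xor  r7, r7, r0 -> r7=0xc7
body[1] mov  r2, r4 -> r2=0xf4
body[2] mov  r4, r0 -> r4=0x67
body[3] mov  r1, #0x1e -> r1=0x1e
body[4] mov  r5, #0x31 -> r5=0x31
body[5] add  r1, r7, r2 -> r1=0xbb
body[6] sub  r2, r1, r1 -> r2=0x00
body[7] xor  r7, r0, r7 -> r7=0xa0
epilogue: pop r7=0xa0, sp=0xa0
epilogue: pop r4=0xf4, sp=0xa1
r1: caller-saved, written=True
r2: caller-saved, written=True
r4: callee-saved, written=True
r6: caller-saved, written=False

SURVIVE = r4,r6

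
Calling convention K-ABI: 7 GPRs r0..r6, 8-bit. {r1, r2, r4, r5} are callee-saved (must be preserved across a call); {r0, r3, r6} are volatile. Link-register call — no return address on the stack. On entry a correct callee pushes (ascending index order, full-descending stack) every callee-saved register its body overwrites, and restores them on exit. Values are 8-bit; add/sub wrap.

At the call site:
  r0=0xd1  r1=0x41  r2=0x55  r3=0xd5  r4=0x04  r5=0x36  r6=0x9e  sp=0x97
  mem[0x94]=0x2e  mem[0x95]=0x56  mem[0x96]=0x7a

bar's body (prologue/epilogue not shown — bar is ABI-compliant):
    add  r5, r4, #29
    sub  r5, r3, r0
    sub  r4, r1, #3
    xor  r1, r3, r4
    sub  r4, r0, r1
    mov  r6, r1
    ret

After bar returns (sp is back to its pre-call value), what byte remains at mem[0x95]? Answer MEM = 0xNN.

prologue: push r1 -> mem[0x96]=0x41, sp=0x96
prologue: push r4 -> mem[0x95]=0x04, sp=0x95
prologue: push r5 -> mem[0x94]=0x36, sp=0x94
body[0] add  r5, r4, #29 -> r5=0x21
body[1] sub  r5, r3, r0 -> r5=0x04
body[2] sub  r4, r1, #3 -> r4=0x3e
body[3] xor  r1, r3, r4 -> r1=0xeb
body[4] sub  r4, r0, r1 -> r4=0xe6
body[5] mov  r6, r1 -> r6=0xeb
epilogue: pop r5=0x36, sp=0x95
epilogue: pop r4=0x04, sp=0x96
epilogue: pop r1=0x41, sp=0x97
prologue pushed ['r1', 'r4', 'r5'] at ['0x96', '0x95', '0x94']

MEM = 0x04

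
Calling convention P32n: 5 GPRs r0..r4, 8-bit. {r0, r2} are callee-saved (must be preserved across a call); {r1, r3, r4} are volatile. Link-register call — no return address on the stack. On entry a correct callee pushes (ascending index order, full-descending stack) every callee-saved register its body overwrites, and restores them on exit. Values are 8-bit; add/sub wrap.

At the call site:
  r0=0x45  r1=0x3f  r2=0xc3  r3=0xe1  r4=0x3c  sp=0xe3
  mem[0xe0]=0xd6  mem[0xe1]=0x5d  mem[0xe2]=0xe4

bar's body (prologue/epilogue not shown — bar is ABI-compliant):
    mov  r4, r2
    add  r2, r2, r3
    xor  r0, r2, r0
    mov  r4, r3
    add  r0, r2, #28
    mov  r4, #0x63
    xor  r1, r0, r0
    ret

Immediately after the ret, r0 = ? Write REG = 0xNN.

prologue: push r0 → mem[0xe2]=0x45, sp=0xe2
prologue: push r2 → mem[0xe1]=0xc3, sp=0xe1
body[0] mov  r4, r2 → r4=0xc3
body[1] add  r2, r2, r3 → r2=0xa4
body[2] xor  r0, r2, r0 → r0=0xe1
body[3] mov  r4, r3 → r4=0xe1
body[4] add  r0, r2, #28 → r0=0xc0
body[5] mov  r4, #0x63 → r4=0x63
body[6] xor  r1, r0, r0 → r1=0x00
epilogue: pop r2=0xc3, sp=0xe2
epilogue: pop r0=0x45, sp=0xe3
r0 is callee-saved → restored

REG = 0x45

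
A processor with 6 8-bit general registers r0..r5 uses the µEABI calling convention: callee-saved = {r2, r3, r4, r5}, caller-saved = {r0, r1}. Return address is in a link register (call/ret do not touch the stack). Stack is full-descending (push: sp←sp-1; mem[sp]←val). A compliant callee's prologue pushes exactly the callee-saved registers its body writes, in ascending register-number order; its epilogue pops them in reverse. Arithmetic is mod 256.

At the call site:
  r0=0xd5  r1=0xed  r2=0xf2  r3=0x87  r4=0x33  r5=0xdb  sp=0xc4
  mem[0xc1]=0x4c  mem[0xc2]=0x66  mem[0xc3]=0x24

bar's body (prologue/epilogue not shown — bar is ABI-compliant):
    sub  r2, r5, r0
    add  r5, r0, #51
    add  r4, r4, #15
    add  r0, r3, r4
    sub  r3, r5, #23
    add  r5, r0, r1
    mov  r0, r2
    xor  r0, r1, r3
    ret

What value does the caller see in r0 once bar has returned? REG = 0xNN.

REG = 0x1c

prologue: push r2 -> mem[0xc3]=0xf2, sp=0xc3
prologue: push r3 -> mem[0xc2]=0x87, sp=0xc2
prologue: push r4 -> mem[0xc1]=0x33, sp=0xc1
prologue: push r5 -> mem[0xc0]=0xdb, sp=0xc0
body[0] sub  r2, r5, r0 -> r2=0x06
body[1] add  r5, r0, #51 -> r5=0x08
body[2] add  r4, r4, #15 -> r4=0x42
body[3] add  r0, r3, r4 -> r0=0xc9
body[4] sub  r3, r5, #23 -> r3=0xf1
body[5] add  r5, r0, r1 -> r5=0xb6
body[6] mov  r0, r2 -> r0=0x06
body[7] xor  r0, r1, r3 -> r0=0x1c
epilogue: pop r5=0xdb, sp=0xc1
epilogue: pop r4=0x33, sp=0xc2
epilogue: pop r3=0x87, sp=0xc3
epilogue: pop r2=0xf2, sp=0xc4
r0 is caller-saved -> body value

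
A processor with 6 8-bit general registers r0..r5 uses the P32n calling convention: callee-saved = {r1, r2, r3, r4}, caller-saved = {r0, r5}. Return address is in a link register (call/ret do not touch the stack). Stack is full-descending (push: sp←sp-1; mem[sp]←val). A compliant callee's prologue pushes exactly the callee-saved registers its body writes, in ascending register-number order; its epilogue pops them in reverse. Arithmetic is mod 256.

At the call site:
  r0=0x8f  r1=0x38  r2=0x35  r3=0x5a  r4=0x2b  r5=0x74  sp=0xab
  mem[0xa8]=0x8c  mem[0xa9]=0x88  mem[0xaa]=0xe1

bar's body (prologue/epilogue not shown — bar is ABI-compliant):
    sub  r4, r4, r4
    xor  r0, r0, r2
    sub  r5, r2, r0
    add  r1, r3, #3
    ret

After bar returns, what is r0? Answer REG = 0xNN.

prologue: push r1 → mem[0xaa]=0x38, sp=0xaa
prologue: push r4 → mem[0xa9]=0x2b, sp=0xa9
body[0] sub  r4, r4, r4 → r4=0x00
body[1] xor  r0, r0, r2 → r0=0xba
body[2] sub  r5, r2, r0 → r5=0x7b
body[3] add  r1, r3, #3 → r1=0x5d
epilogue: pop r4=0x2b, sp=0xaa
epilogue: pop r1=0x38, sp=0xab
r0 is caller-saved → body value

REG = 0xba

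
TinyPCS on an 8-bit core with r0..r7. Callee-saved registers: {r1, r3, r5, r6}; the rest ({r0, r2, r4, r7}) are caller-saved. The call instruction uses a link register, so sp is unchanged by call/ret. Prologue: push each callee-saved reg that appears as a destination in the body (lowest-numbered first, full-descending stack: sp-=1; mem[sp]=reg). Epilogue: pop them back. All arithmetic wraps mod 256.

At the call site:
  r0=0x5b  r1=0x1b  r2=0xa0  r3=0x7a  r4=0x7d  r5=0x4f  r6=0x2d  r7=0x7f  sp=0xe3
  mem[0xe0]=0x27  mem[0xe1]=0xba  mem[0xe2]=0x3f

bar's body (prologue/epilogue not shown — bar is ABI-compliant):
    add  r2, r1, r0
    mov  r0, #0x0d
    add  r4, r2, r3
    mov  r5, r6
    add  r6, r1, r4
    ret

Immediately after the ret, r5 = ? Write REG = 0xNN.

REG = 0x4f

prologue: push r5 -> mem[0xe2]=0x4f, sp=0xe2
prologue: push r6 -> mem[0xe1]=0x2d, sp=0xe1
body[0] add  r2, r1, r0 -> r2=0x76
body[1] mov  r0, #0x0d -> r0=0x0d
body[2] add  r4, r2, r3 -> r4=0xf0
body[3] mov  r5, r6 -> r5=0x2d
body[4] add  r6, r1, r4 -> r6=0x0b
epilogue: pop r6=0x2d, sp=0xe2
epilogue: pop r5=0x4f, sp=0xe3
r5 is callee-saved -> restored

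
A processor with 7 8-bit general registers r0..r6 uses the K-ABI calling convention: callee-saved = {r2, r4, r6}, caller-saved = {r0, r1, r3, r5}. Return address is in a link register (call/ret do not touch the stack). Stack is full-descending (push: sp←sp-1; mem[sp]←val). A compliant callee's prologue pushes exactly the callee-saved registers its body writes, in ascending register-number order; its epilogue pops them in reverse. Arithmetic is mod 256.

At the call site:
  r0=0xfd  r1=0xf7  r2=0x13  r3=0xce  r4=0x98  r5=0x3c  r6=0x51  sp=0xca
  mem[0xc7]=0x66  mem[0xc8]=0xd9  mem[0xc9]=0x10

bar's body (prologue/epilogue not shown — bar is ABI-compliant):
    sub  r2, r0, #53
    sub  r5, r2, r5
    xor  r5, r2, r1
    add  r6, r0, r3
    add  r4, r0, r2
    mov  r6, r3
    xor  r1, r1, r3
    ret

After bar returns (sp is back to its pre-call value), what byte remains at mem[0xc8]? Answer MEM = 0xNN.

prologue: push r2 -> mem[0xc9]=0x13, sp=0xc9
prologue: push r4 -> mem[0xc8]=0x98, sp=0xc8
prologue: push r6 -> mem[0xc7]=0x51, sp=0xc7
body[0] sub  r2, r0, #53 -> r2=0xc8
body[1] sub  r5, r2, r5 -> r5=0x8c
body[2] xor  r5, r2, r1 -> r5=0x3f
body[3] add  r6, r0, r3 -> r6=0xcb
body[4] add  r4, r0, r2 -> r4=0xc5
body[5] mov  r6, r3 -> r6=0xce
body[6] xor  r1, r1, r3 -> r1=0x39
epilogue: pop r6=0x51, sp=0xc8
epilogue: pop r4=0x98, sp=0xc9
epilogue: pop r2=0x13, sp=0xca
prologue pushed ['r2', 'r4', 'r6'] at ['0xc9', '0xc8', '0xc7']

MEM = 0x98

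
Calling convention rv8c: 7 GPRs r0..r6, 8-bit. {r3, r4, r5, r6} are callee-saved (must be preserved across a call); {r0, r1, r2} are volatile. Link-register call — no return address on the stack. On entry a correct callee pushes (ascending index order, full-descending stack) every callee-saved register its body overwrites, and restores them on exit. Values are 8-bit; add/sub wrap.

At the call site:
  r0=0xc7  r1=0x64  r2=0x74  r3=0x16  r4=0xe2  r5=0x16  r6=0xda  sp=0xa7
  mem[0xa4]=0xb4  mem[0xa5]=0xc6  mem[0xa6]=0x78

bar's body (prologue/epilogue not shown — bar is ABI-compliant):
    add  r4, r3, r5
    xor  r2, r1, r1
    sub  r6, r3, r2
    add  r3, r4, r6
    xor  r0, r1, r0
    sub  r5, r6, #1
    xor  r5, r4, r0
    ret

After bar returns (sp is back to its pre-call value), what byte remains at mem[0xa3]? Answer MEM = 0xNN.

prologue: push r3 → mem[0xa6]=0x16, sp=0xa6
prologue: push r4 → mem[0xa5]=0xe2, sp=0xa5
prologue: push r5 → mem[0xa4]=0x16, sp=0xa4
prologue: push r6 → mem[0xa3]=0xda, sp=0xa3
body[0] add  r4, r3, r5 → r4=0x2c
body[1] xor  r2, r1, r1 → r2=0x00
body[2] sub  r6, r3, r2 → r6=0x16
body[3] add  r3, r4, r6 → r3=0x42
body[4] xor  r0, r1, r0 → r0=0xa3
body[5] sub  r5, r6, #1 → r5=0x15
body[6] xor  r5, r4, r0 → r5=0x8f
epilogue: pop r6=0xda, sp=0xa4
epilogue: pop r5=0x16, sp=0xa5
epilogue: pop r4=0xe2, sp=0xa6
epilogue: pop r3=0x16, sp=0xa7
prologue pushed ['r3', 'r4', 'r5', 'r6'] at ['0xa6', '0xa5', '0xa4', '0xa3']

MEM = 0xda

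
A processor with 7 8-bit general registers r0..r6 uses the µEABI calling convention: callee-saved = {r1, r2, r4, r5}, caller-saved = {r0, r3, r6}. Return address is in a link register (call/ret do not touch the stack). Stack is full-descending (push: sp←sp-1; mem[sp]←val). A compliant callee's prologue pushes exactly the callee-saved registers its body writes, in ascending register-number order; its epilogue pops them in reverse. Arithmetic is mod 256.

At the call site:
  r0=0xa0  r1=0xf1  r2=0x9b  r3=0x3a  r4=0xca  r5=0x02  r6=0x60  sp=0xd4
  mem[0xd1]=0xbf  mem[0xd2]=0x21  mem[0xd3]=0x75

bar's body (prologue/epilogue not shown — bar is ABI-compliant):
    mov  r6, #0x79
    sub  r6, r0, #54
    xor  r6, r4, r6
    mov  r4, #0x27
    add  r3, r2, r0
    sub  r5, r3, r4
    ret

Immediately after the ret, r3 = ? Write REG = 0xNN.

prologue: push r4 -> mem[0xd3]=0xca, sp=0xd3
prologue: push r5 -> mem[0xd2]=0x02, sp=0xd2
body[0] mov  r6, #0x79 -> r6=0x79
body[1] sub  r6, r0, #54 -> r6=0x6a
body[2] xor  r6, r4, r6 -> r6=0xa0
body[3] mov  r4, #0x27 -> r4=0x27
body[4] add  r3, r2, r0 -> r3=0x3b
body[5] sub  r5, r3, r4 -> r5=0x14
epilogue: pop r5=0x02, sp=0xd3
epilogue: pop r4=0xca, sp=0xd4
r3 is caller-saved -> body value

REG = 0x3b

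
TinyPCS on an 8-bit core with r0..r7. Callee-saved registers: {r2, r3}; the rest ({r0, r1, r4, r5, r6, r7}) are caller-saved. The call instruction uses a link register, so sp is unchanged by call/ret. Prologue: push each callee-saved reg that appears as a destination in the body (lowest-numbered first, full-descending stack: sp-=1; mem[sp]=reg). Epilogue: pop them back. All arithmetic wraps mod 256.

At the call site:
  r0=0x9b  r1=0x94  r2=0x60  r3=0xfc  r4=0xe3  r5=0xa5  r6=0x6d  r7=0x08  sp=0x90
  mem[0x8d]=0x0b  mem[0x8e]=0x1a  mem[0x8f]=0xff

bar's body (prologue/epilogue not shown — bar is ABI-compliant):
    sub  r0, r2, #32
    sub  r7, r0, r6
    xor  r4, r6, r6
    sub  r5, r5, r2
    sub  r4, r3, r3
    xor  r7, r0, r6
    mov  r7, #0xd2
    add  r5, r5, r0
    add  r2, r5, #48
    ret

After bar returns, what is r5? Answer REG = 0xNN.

prologue: push r2 → mem[0x8f]=0x60, sp=0x8f
body[0] sub  r0, r2, #32 → r0=0x40
body[1] sub  r7, r0, r6 → r7=0xd3
body[2] xor  r4, r6, r6 → r4=0x00
body[3] sub  r5, r5, r2 → r5=0x45
body[4] sub  r4, r3, r3 → r4=0x00
body[5] xor  r7, r0, r6 → r7=0x2d
body[6] mov  r7, #0xd2 → r7=0xd2
body[7] add  r5, r5, r0 → r5=0x85
body[8] add  r2, r5, #48 → r2=0xb5
epilogue: pop r2=0x60, sp=0x90
r5 is caller-saved → body value

REG = 0x85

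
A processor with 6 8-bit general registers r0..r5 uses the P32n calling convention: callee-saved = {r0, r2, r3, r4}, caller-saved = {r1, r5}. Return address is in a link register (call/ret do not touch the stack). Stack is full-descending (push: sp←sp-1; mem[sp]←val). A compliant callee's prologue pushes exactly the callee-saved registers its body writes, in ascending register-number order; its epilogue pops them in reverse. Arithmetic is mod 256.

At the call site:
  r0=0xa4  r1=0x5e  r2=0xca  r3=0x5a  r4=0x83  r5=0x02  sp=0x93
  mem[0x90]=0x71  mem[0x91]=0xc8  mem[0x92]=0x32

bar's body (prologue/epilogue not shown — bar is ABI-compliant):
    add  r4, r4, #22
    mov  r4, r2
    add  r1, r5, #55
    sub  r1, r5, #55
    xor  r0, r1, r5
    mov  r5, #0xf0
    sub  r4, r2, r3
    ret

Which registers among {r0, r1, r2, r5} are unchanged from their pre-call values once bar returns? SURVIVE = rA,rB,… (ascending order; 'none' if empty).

prologue: push r0 → mem[0x92]=0xa4, sp=0x92
prologue: push r4 → mem[0x91]=0x83, sp=0x91
body[0] add  r4, r4, #22 → r4=0x99
body[1] mov  r4, r2 → r4=0xca
body[2] add  r1, r5, #55 → r1=0x39
body[3] sub  r1, r5, #55 → r1=0xcb
body[4] xor  r0, r1, r5 → r0=0xc9
body[5] mov  r5, #0xf0 → r5=0xf0
body[6] sub  r4, r2, r3 → r4=0x70
epilogue: pop r4=0x83, sp=0x92
epilogue: pop r0=0xa4, sp=0x93
r0: callee-saved, written=True
r1: caller-saved, written=True
r2: callee-saved, written=False
r5: caller-saved, written=True

SURVIVE = r0,r2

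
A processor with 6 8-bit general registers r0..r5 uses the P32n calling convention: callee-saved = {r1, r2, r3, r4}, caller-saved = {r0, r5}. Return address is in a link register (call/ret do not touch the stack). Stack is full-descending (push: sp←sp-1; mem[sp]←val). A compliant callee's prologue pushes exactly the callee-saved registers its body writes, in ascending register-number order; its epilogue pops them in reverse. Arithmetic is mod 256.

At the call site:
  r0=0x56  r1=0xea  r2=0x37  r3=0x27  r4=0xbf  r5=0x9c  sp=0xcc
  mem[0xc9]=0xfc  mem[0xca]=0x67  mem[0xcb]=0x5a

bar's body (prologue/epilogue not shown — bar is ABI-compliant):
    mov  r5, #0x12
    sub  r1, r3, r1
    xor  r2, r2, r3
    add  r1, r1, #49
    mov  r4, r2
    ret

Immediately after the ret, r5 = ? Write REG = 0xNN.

prologue: push r1 -> mem[0xcb]=0xea, sp=0xcb
prologue: push r2 -> mem[0xca]=0x37, sp=0xca
prologue: push r4 -> mem[0xc9]=0xbf, sp=0xc9
body[0] mov  r5, #0x12 -> r5=0x12
body[1] sub  r1, r3, r1 -> r1=0x3d
body[2] xor  r2, r2, r3 -> r2=0x10
body[3] add  r1, r1, #49 -> r1=0x6e
body[4] mov  r4, r2 -> r4=0x10
epilogue: pop r4=0xbf, sp=0xca
epilogue: pop r2=0x37, sp=0xcb
epilogue: pop r1=0xea, sp=0xcc
r5 is caller-saved -> body value

REG = 0x12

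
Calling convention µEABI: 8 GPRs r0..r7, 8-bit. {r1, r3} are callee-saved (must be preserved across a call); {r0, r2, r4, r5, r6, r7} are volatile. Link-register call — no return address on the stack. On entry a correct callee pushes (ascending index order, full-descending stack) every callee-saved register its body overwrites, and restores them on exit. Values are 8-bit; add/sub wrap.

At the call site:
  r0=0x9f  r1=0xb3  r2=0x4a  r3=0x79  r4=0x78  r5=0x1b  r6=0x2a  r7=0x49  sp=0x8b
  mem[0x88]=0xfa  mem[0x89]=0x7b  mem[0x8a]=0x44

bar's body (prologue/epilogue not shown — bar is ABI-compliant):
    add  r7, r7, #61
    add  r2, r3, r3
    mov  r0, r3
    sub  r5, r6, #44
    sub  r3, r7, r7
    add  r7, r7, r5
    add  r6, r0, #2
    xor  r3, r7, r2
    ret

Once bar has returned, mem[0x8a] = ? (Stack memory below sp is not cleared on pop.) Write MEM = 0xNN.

prologue: push r3 → mem[0x8a]=0x79, sp=0x8a
body[0] add  r7, r7, #61 → r7=0x86
body[1] add  r2, r3, r3 → r2=0xf2
body[2] mov  r0, r3 → r0=0x79
body[3] sub  r5, r6, #44 → r5=0xfe
body[4] sub  r3, r7, r7 → r3=0x00
body[5] add  r7, r7, r5 → r7=0x84
body[6] add  r6, r0, #2 → r6=0x7b
body[7] xor  r3, r7, r2 → r3=0x76
epilogue: pop r3=0x79, sp=0x8b
prologue pushed ['r3'] at ['0x8a']

MEM = 0x79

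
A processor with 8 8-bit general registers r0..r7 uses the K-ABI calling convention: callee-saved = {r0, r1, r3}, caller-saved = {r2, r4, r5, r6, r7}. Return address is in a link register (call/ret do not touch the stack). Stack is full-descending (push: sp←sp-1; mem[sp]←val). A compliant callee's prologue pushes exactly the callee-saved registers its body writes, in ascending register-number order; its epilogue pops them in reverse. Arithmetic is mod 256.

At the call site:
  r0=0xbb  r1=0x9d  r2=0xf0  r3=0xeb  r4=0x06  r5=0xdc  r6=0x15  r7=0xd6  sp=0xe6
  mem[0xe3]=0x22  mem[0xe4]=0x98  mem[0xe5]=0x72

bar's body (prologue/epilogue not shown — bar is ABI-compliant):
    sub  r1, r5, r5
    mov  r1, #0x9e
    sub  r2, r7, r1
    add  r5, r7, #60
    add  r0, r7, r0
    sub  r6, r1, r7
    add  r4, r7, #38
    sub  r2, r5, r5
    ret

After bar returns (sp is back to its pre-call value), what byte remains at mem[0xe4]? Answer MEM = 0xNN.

MEM = 0x9d

prologue: push r0 -> mem[0xe5]=0xbb, sp=0xe5
prologue: push r1 -> mem[0xe4]=0x9d, sp=0xe4
body[0] sub  r1, r5, r5 -> r1=0x00
body[1] mov  r1, #0x9e -> r1=0x9e
body[2] sub  r2, r7, r1 -> r2=0x38
body[3] add  r5, r7, #60 -> r5=0x12
body[4] add  r0, r7, r0 -> r0=0x91
body[5] sub  r6, r1, r7 -> r6=0xc8
body[6] add  r4, r7, #38 -> r4=0xfc
body[7] sub  r2, r5, r5 -> r2=0x00
epilogue: pop r1=0x9d, sp=0xe5
epilogue: pop r0=0xbb, sp=0xe6
prologue pushed ['r0', 'r1'] at ['0xe5', '0xe4']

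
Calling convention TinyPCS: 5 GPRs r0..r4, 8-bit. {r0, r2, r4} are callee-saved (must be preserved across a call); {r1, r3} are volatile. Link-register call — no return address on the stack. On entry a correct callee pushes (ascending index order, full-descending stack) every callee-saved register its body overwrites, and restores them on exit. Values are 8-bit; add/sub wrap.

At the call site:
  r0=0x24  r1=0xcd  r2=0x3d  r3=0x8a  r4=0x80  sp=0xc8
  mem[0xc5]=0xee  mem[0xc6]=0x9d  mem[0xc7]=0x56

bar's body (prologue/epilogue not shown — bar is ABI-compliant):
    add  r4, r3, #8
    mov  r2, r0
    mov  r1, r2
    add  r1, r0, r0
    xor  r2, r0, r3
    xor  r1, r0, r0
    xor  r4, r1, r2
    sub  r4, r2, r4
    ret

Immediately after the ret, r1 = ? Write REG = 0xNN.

prologue: push r2 → mem[0xc7]=0x3d, sp=0xc7
prologue: push r4 → mem[0xc6]=0x80, sp=0xc6
body[0] add  r4, r3, #8 → r4=0x92
body[1] mov  r2, r0 → r2=0x24
body[2] mov  r1, r2 → r1=0x24
body[3] add  r1, r0, r0 → r1=0x48
body[4] xor  r2, r0, r3 → r2=0xae
body[5] xor  r1, r0, r0 → r1=0x00
body[6] xor  r4, r1, r2 → r4=0xae
body[7] sub  r4, r2, r4 → r4=0x00
epilogue: pop r4=0x80, sp=0xc7
epilogue: pop r2=0x3d, sp=0xc8
r1 is caller-saved → body value

REG = 0x00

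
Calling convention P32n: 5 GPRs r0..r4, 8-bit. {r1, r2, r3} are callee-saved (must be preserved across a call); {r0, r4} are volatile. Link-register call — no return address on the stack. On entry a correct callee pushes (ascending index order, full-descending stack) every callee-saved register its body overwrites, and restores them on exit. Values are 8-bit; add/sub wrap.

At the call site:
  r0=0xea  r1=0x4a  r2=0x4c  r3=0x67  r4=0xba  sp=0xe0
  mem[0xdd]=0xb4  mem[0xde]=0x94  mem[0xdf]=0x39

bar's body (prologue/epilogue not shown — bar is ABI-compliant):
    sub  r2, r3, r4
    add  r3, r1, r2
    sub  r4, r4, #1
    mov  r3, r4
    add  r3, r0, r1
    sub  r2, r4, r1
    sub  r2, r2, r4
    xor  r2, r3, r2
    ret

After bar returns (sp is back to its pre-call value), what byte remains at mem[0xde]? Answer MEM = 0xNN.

MEM = 0x67

prologue: push r2 -> mem[0xdf]=0x4c, sp=0xdf
prologue: push r3 -> mem[0xde]=0x67, sp=0xde
body[0] sub  r2, r3, r4 -> r2=0xad
body[1] add  r3, r1, r2 -> r3=0xf7
body[2] sub  r4, r4, #1 -> r4=0xb9
body[3] mov  r3, r4 -> r3=0xb9
body[4] add  r3, r0, r1 -> r3=0x34
body[5] sub  r2, r4, r1 -> r2=0x6f
body[6] sub  r2, r2, r4 -> r2=0xb6
body[7] xor  r2, r3, r2 -> r2=0x82
epilogue: pop r3=0x67, sp=0xdf
epilogue: pop r2=0x4c, sp=0xe0
prologue pushed ['r2', 'r3'] at ['0xdf', '0xde']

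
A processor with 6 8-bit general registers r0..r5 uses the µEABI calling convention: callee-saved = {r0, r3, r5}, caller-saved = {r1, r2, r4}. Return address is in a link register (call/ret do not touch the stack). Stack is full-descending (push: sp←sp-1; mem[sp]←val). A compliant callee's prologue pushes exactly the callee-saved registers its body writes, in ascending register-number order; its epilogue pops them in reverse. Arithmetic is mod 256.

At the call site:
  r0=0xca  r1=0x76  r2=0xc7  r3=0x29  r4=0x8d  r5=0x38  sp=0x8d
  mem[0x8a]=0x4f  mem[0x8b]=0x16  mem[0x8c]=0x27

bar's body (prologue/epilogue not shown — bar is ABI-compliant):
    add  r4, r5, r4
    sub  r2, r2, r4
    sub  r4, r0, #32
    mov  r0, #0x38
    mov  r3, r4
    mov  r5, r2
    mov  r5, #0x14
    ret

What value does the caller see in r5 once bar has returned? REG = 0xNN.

REG = 0x38

prologue: push r0 → mem[0x8c]=0xca, sp=0x8c
prologue: push r3 → mem[0x8b]=0x29, sp=0x8b
prologue: push r5 → mem[0x8a]=0x38, sp=0x8a
body[0] add  r4, r5, r4 → r4=0xc5
body[1] sub  r2, r2, r4 → r2=0x02
body[2] sub  r4, r0, #32 → r4=0xaa
body[3] mov  r0, #0x38 → r0=0x38
body[4] mov  r3, r4 → r3=0xaa
body[5] mov  r5, r2 → r5=0x02
body[6] mov  r5, #0x14 → r5=0x14
epilogue: pop r5=0x38, sp=0x8b
epilogue: pop r3=0x29, sp=0x8c
epilogue: pop r0=0xca, sp=0x8d
r5 is callee-saved → restored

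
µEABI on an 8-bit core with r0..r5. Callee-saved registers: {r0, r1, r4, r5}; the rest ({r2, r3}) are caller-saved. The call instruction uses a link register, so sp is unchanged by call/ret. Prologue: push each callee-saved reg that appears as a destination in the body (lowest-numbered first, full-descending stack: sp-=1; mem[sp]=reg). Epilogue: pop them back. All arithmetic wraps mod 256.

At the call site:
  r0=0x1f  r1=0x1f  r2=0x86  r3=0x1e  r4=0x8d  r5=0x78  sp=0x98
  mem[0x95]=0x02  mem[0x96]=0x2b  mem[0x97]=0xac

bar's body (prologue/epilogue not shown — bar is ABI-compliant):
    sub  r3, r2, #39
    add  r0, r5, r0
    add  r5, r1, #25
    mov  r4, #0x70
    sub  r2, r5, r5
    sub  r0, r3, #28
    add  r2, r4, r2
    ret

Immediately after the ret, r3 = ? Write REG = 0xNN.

prologue: push r0 -> mem[0x97]=0x1f, sp=0x97
prologue: push r4 -> mem[0x96]=0x8d, sp=0x96
prologue: push r5 -> mem[0x95]=0x78, sp=0x95
body[0] sub  r3, r2, #39 -> r3=0x5f
body[1] add  r0, r5, r0 -> r0=0x97
body[2] add  r5, r1, #25 -> r5=0x38
body[3] mov  r4, #0x70 -> r4=0x70
body[4] sub  r2, r5, r5 -> r2=0x00
body[5] sub  r0, r3, #28 -> r0=0x43
body[6] add  r2, r4, r2 -> r2=0x70
epilogue: pop r5=0x78, sp=0x96
epilogue: pop r4=0x8d, sp=0x97
epilogue: pop r0=0x1f, sp=0x98
r3 is caller-saved -> body value

REG = 0x5f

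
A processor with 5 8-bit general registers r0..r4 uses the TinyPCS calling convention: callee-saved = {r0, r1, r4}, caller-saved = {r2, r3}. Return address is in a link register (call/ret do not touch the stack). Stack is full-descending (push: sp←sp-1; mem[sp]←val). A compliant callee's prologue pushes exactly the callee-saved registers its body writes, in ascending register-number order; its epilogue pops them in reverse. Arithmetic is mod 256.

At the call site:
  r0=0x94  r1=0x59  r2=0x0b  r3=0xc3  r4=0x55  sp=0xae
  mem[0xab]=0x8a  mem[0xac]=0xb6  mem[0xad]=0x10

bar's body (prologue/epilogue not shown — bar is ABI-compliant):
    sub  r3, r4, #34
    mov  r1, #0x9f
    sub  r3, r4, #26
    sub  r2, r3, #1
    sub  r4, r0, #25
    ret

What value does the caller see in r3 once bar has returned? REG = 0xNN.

REG = 0x3b

prologue: push r1 → mem[0xad]=0x59, sp=0xad
prologue: push r4 → mem[0xac]=0x55, sp=0xac
body[0] sub  r3, r4, #34 → r3=0x33
body[1] mov  r1, #0x9f → r1=0x9f
body[2] sub  r3, r4, #26 → r3=0x3b
body[3] sub  r2, r3, #1 → r2=0x3a
body[4] sub  r4, r0, #25 → r4=0x7b
epilogue: pop r4=0x55, sp=0xad
epilogue: pop r1=0x59, sp=0xae
r3 is caller-saved → body value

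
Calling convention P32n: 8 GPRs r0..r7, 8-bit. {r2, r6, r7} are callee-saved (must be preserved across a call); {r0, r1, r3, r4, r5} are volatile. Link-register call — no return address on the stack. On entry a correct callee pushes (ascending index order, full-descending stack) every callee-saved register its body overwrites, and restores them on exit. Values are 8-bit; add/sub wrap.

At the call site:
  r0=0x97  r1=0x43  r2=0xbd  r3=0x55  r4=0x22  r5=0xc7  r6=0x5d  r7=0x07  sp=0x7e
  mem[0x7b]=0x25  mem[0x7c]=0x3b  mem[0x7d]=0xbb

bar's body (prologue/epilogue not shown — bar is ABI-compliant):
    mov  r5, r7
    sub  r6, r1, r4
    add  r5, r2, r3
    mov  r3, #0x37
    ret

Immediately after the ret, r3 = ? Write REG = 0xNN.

REG = 0x37

prologue: push r6 → mem[0x7d]=0x5d, sp=0x7d
body[0] mov  r5, r7 → r5=0x07
body[1] sub  r6, r1, r4 → r6=0x21
body[2] add  r5, r2, r3 → r5=0x12
body[3] mov  r3, #0x37 → r3=0x37
epilogue: pop r6=0x5d, sp=0x7e
r3 is caller-saved → body value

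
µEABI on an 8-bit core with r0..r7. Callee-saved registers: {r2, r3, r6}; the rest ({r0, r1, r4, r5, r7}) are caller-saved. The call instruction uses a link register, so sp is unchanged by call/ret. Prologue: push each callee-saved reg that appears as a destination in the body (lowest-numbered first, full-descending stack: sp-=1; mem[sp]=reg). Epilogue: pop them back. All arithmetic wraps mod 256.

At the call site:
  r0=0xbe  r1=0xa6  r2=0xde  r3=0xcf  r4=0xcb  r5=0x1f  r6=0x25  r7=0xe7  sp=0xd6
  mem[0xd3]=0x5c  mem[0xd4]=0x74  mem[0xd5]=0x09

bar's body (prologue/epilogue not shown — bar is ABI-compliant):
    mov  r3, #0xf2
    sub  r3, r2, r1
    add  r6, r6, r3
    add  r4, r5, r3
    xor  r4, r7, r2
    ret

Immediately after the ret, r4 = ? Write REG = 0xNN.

prologue: push r3 → mem[0xd5]=0xcf, sp=0xd5
prologue: push r6 → mem[0xd4]=0x25, sp=0xd4
body[0] mov  r3, #0xf2 → r3=0xf2
body[1] sub  r3, r2, r1 → r3=0x38
body[2] add  r6, r6, r3 → r6=0x5d
body[3] add  r4, r5, r3 → r4=0x57
body[4] xor  r4, r7, r2 → r4=0x39
epilogue: pop r6=0x25, sp=0xd5
epilogue: pop r3=0xcf, sp=0xd6
r4 is caller-saved → body value

REG = 0x39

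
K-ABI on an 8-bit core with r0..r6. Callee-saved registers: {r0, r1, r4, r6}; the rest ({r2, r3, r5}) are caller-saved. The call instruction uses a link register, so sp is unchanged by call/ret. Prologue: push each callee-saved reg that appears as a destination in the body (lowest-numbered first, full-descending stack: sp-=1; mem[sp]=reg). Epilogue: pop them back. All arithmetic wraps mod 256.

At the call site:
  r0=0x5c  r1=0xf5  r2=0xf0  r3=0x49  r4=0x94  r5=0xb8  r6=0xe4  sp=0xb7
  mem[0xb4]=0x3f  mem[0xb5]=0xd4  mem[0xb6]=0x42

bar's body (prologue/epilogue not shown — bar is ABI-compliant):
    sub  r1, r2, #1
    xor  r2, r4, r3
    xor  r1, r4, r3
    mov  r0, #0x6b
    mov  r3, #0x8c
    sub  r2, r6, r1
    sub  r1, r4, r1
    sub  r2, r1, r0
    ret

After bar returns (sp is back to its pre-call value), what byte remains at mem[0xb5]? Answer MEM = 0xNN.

prologue: push r0 -> mem[0xb6]=0x5c, sp=0xb6
prologue: push r1 -> mem[0xb5]=0xf5, sp=0xb5
body[0] sub  r1, r2, #1 -> r1=0xef
body[1] xor  r2, r4, r3 -> r2=0xdd
body[2] xor  r1, r4, r3 -> r1=0xdd
body[3] mov  r0, #0x6b -> r0=0x6b
body[4] mov  r3, #0x8c -> r3=0x8c
body[5] sub  r2, r6, r1 -> r2=0x07
body[6] sub  r1, r4, r1 -> r1=0xb7
body[7] sub  r2, r1, r0 -> r2=0x4c
epilogue: pop r1=0xf5, sp=0xb6
epilogue: pop r0=0x5c, sp=0xb7
prologue pushed ['r0', 'r1'] at ['0xb6', '0xb5']

MEM = 0xf5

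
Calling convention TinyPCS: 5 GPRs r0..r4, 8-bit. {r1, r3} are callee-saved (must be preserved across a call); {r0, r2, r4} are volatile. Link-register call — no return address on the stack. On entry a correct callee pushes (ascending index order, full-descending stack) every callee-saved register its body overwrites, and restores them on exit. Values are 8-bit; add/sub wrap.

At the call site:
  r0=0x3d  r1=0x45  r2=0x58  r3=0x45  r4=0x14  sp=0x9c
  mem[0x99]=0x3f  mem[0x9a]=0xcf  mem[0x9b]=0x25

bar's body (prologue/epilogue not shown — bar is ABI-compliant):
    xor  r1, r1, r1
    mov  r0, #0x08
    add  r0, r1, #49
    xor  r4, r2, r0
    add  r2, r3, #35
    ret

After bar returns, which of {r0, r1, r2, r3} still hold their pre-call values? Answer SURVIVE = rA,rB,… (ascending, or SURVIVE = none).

SURVIVE = r1,r3

prologue: push r1 -> mem[0x9b]=0x45, sp=0x9b
body[0] xor  r1, r1, r1 -> r1=0x00
body[1] mov  r0, #0x08 -> r0=0x08
body[2] add  r0, r1, #49 -> r0=0x31
body[3] xor  r4, r2, r0 -> r4=0x69
body[4] add  r2, r3, #35 -> r2=0x68
epilogue: pop r1=0x45, sp=0x9c
r0: caller-saved, written=True
r1: callee-saved, written=True
r2: caller-saved, written=True
r3: callee-saved, written=False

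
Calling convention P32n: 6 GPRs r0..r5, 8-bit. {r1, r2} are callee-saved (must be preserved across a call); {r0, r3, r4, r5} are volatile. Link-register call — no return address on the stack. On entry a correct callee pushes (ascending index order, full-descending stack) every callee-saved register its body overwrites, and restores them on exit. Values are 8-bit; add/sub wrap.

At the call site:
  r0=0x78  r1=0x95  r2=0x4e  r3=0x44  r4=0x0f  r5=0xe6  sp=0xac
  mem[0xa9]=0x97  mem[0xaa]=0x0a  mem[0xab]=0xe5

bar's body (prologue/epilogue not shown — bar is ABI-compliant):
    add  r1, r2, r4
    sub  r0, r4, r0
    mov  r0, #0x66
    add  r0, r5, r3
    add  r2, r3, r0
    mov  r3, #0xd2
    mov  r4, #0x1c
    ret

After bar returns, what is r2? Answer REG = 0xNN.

REG = 0x4e

prologue: push r1 -> mem[0xab]=0x95, sp=0xab
prologue: push r2 -> mem[0xaa]=0x4e, sp=0xaa
body[0] add  r1, r2, r4 -> r1=0x5d
body[1] sub  r0, r4, r0 -> r0=0x97
body[2] mov  r0, #0x66 -> r0=0x66
body[3] add  r0, r5, r3 -> r0=0x2a
body[4] add  r2, r3, r0 -> r2=0x6e
body[5] mov  r3, #0xd2 -> r3=0xd2
body[6] mov  r4, #0x1c -> r4=0x1c
epilogue: pop r2=0x4e, sp=0xab
epilogue: pop r1=0x95, sp=0xac
r2 is callee-saved -> restored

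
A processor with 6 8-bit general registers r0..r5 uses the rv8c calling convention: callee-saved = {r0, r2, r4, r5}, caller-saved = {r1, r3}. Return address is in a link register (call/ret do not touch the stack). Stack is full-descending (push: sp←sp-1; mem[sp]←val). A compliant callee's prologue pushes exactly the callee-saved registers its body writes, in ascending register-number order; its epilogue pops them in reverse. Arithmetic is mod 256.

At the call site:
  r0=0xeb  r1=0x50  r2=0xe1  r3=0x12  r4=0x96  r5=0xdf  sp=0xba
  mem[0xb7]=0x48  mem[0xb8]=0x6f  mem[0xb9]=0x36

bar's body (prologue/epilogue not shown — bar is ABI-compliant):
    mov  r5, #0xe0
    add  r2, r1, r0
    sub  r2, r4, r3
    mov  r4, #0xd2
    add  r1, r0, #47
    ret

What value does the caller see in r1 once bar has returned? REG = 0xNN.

prologue: push r2 → mem[0xb9]=0xe1, sp=0xb9
prologue: push r4 → mem[0xb8]=0x96, sp=0xb8
prologue: push r5 → mem[0xb7]=0xdf, sp=0xb7
body[0] mov  r5, #0xe0 → r5=0xe0
body[1] add  r2, r1, r0 → r2=0x3b
body[2] sub  r2, r4, r3 → r2=0x84
body[3] mov  r4, #0xd2 → r4=0xd2
body[4] add  r1, r0, #47 → r1=0x1a
epilogue: pop r5=0xdf, sp=0xb8
epilogue: pop r4=0x96, sp=0xb9
epilogue: pop r2=0xe1, sp=0xba
r1 is caller-saved → body value

REG = 0x1a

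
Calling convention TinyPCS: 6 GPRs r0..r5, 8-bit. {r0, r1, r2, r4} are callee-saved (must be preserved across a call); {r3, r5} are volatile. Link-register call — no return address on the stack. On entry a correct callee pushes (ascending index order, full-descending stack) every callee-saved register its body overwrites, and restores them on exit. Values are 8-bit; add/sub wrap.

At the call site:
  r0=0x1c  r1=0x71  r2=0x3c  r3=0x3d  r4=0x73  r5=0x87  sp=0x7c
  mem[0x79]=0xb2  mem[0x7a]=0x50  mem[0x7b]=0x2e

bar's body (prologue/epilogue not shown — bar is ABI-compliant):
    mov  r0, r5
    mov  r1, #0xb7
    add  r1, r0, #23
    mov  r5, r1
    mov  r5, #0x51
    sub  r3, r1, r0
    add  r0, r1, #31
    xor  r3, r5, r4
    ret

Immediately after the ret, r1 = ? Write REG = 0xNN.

REG = 0x71

prologue: push r0 -> mem[0x7b]=0x1c, sp=0x7b
prologue: push r1 -> mem[0x7a]=0x71, sp=0x7a
body[0] mov  r0, r5 -> r0=0x87
body[1] mov  r1, #0xb7 -> r1=0xb7
body[2] add  r1, r0, #23 -> r1=0x9e
body[3] mov  r5, r1 -> r5=0x9e
body[4] mov  r5, #0x51 -> r5=0x51
body[5] sub  r3, r1, r0 -> r3=0x17
body[6] add  r0, r1, #31 -> r0=0xbd
body[7] xor  r3, r5, r4 -> r3=0x22
epilogue: pop r1=0x71, sp=0x7b
epilogue: pop r0=0x1c, sp=0x7c
r1 is callee-saved -> restored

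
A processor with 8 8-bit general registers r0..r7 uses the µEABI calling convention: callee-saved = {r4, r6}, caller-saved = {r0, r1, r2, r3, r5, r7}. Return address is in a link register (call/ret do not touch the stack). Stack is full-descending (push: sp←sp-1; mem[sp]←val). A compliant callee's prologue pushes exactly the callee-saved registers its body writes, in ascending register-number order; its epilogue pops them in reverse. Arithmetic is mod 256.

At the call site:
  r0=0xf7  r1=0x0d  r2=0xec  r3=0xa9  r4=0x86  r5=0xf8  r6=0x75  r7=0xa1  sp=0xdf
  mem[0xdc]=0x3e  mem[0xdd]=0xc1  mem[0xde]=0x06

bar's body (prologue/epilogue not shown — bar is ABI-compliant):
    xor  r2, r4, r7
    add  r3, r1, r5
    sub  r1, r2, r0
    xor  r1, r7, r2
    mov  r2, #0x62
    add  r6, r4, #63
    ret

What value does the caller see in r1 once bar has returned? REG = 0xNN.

prologue: push r6 -> mem[0xde]=0x75, sp=0xde
body[0] xor  r2, r4, r7 -> r2=0x27
body[1] add  r3, r1, r5 -> r3=0x05
body[2] sub  r1, r2, r0 -> r1=0x30
body[3] xor  r1, r7, r2 -> r1=0x86
body[4] mov  r2, #0x62 -> r2=0x62
body[5] add  r6, r4, #63 -> r6=0xc5
epilogue: pop r6=0x75, sp=0xdf
r1 is caller-saved -> body value

REG = 0x86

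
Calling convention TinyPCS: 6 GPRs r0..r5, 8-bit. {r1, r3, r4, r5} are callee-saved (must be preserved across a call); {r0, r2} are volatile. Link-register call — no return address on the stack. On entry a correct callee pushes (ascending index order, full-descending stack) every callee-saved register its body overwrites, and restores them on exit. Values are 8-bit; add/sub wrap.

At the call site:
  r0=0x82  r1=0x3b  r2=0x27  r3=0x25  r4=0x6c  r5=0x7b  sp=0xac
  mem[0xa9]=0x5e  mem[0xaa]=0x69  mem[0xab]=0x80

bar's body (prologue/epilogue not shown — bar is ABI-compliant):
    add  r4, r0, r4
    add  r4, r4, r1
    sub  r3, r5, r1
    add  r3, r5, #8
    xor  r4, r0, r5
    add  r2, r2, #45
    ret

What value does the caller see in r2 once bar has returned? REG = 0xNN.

prologue: push r3 -> mem[0xab]=0x25, sp=0xab
prologue: push r4 -> mem[0xaa]=0x6c, sp=0xaa
body[0] add  r4, r0, r4 -> r4=0xee
body[1] add  r4, r4, r1 -> r4=0x29
body[2] sub  r3, r5, r1 -> r3=0x40
body[3] add  r3, r5, #8 -> r3=0x83
body[4] xor  r4, r0, r5 -> r4=0xf9
body[5] add  r2, r2, #45 -> r2=0x54
epilogue: pop r4=0x6c, sp=0xab
epilogue: pop r3=0x25, sp=0xac
r2 is caller-saved -> body value

REG = 0x54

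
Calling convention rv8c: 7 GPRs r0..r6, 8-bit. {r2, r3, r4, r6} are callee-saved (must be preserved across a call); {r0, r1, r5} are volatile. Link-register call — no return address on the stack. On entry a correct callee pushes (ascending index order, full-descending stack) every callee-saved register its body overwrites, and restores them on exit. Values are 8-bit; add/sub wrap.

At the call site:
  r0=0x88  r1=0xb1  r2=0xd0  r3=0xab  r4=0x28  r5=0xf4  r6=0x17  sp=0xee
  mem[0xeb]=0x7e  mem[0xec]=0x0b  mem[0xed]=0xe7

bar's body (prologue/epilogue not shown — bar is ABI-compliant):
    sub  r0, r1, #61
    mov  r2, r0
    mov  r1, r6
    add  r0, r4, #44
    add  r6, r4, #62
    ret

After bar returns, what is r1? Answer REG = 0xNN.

REG = 0x17

prologue: push r2 → mem[0xed]=0xd0, sp=0xed
prologue: push r6 → mem[0xec]=0x17, sp=0xec
body[0] sub  r0, r1, #61 → r0=0x74
body[1] mov  r2, r0 → r2=0x74
body[2] mov  r1, r6 → r1=0x17
body[3] add  r0, r4, #44 → r0=0x54
body[4] add  r6, r4, #62 → r6=0x66
epilogue: pop r6=0x17, sp=0xed
epilogue: pop r2=0xd0, sp=0xee
r1 is caller-saved → body value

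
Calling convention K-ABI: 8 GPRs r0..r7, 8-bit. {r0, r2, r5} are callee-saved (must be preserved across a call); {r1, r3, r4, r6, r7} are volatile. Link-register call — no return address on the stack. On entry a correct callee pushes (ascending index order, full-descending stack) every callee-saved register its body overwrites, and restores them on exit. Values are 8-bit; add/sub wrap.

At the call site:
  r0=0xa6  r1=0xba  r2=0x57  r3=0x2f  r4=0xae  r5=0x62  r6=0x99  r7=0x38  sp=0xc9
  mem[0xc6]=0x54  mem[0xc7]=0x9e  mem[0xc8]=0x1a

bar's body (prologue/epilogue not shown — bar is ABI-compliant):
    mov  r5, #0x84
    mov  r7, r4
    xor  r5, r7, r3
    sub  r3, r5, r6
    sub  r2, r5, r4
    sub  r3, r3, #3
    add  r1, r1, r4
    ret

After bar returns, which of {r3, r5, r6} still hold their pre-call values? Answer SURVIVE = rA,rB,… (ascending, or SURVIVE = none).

prologue: push r2 → mem[0xc8]=0x57, sp=0xc8
prologue: push r5 → mem[0xc7]=0x62, sp=0xc7
body[0] mov  r5, #0x84 → r5=0x84
body[1] mov  r7, r4 → r7=0xae
body[2] xor  r5, r7, r3 → r5=0x81
body[3] sub  r3, r5, r6 → r3=0xe8
body[4] sub  r2, r5, r4 → r2=0xd3
body[5] sub  r3, r3, #3 → r3=0xe5
body[6] add  r1, r1, r4 → r1=0x68
epilogue: pop r5=0x62, sp=0xc8
epilogue: pop r2=0x57, sp=0xc9
r3: caller-saved, written=True
r5: callee-saved, written=True
r6: caller-saved, written=False

SURVIVE = r5,r6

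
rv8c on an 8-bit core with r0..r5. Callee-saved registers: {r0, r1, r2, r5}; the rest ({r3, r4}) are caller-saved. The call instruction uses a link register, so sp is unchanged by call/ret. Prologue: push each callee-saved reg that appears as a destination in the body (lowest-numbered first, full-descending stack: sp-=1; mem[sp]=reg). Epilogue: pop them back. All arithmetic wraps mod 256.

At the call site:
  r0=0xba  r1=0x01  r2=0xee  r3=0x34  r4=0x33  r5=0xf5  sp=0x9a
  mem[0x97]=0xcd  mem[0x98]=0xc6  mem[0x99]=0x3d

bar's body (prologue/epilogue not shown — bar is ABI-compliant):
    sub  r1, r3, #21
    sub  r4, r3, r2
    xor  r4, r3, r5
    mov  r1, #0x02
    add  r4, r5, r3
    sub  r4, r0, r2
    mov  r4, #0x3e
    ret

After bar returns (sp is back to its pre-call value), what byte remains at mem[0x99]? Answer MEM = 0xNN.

prologue: push r1 -> mem[0x99]=0x01, sp=0x99
body[0] sub  r1, r3, #21 -> r1=0x1f
body[1] sub  r4, r3, r2 -> r4=0x46
body[2] xor  r4, r3, r5 -> r4=0xc1
body[3] mov  r1, #0x02 -> r1=0x02
body[4] add  r4, r5, r3 -> r4=0x29
body[5] sub  r4, r0, r2 -> r4=0xcc
body[6] mov  r4, #0x3e -> r4=0x3e
epilogue: pop r1=0x01, sp=0x9a
prologue pushed ['r1'] at ['0x99']

MEM = 0x01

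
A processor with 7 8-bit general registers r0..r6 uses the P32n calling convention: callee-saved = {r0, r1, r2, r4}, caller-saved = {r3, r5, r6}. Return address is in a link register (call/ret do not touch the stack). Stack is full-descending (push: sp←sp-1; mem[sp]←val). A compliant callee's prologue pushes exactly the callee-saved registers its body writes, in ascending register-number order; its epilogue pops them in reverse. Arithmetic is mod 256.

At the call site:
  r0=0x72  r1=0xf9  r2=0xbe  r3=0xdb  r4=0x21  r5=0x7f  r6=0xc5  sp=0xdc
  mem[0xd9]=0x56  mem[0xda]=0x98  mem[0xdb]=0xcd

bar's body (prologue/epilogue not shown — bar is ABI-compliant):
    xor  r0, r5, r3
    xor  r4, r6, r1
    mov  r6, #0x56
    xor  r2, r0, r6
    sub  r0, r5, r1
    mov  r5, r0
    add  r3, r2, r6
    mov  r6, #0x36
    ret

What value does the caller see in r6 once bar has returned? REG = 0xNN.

prologue: push r0 → mem[0xdb]=0x72, sp=0xdb
prologue: push r2 → mem[0xda]=0xbe, sp=0xda
prologue: push r4 → mem[0xd9]=0x21, sp=0xd9
body[0] xor  r0, r5, r3 → r0=0xa4
body[1] xor  r4, r6, r1 → r4=0x3c
body[2] mov  r6, #0x56 → r6=0x56
body[3] xor  r2, r0, r6 → r2=0xf2
body[4] sub  r0, r5, r1 → r0=0x86
body[5] mov  r5, r0 → r5=0x86
body[6] add  r3, r2, r6 → r3=0x48
body[7] mov  r6, #0x36 → r6=0x36
epilogue: pop r4=0x21, sp=0xda
epilogue: pop r2=0xbe, sp=0xdb
epilogue: pop r0=0x72, sp=0xdc
r6 is caller-saved → body value

REG = 0x36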